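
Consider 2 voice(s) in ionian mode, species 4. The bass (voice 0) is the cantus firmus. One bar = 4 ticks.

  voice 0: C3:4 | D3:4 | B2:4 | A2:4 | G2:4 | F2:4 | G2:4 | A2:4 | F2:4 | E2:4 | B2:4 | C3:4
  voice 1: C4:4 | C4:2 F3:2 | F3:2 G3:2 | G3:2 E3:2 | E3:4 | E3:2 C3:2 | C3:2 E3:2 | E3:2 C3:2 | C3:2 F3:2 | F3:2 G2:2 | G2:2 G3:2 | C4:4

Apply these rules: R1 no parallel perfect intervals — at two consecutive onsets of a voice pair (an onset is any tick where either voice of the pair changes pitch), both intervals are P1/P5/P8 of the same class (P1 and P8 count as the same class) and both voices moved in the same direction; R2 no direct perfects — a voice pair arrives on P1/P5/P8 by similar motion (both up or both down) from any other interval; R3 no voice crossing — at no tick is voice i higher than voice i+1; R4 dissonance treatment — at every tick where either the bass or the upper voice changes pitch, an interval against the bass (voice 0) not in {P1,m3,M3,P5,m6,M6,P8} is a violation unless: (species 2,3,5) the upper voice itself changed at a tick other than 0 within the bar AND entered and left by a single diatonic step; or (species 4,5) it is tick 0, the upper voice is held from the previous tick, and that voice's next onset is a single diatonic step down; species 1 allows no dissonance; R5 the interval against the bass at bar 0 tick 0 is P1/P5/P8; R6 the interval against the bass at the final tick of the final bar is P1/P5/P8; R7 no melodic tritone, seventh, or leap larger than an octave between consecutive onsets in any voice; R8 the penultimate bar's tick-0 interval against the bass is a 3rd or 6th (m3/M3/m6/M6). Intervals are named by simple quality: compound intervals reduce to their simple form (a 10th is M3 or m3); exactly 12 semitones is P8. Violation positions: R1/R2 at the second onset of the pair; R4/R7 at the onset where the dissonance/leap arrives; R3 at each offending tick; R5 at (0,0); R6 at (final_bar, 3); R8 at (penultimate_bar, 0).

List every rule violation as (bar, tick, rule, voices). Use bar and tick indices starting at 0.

(1, 0, R4, (0, 1))
(2, 0, R4, (0, 1))
(3, 0, R4, (0, 1))
(5, 0, R4, (0, 1))
(6, 0, R4, (0, 1))
(9, 0, R4, (0, 1))
(9, 2, R7, (1,))
(10, 0, R3, (0, 1))
(10, 1, R3, (0, 1))
(11, 0, R2, (0, 1))

bar 0: v0=C3 v1=C4 downbeat P8
bar 1: v0=D3 v1=C4 downbeat m7
bar 2: v0=B2 v1=F3 downbeat TT
bar 3: v0=A2 v1=G3 downbeat m7
bar 4: v0=G2 v1=E3 downbeat M6
bar 5: v0=F2 v1=E3 downbeat M7
bar 6: v0=G2 v1=C3 downbeat P4
bar 7: v0=A2 v1=E3 downbeat P5
bar 8: v0=F2 v1=C3 downbeat P5
bar 9: v0=E2 v1=F3 downbeat m2
bar 10: v0=B2 v1=G2 downbeat M3
bar 11: v0=C3 v1=C4 downbeat P8
  -> R4 @ bar 1 tick 0 v(0, 1): D3/C4 m7 untreated
  -> R4 @ bar 2 tick 0 v(0, 1): B2/F3 TT untreated
  -> R4 @ bar 3 tick 0 v(0, 1): A2/G3 m7 untreated
  -> R4 @ bar 5 tick 0 v(0, 1): F2/E3 M7 untreated
  -> R4 @ bar 6 tick 0 v(0, 1): G2/C3 P4 untreated
  -> R4 @ bar 9 tick 0 v(0, 1): E2/F3 m2 untreated
  -> R7 @ bar 9 tick 2 v(1,): F3->G2 leap 10st
  -> R3 @ bar 10 tick 0 v(0, 1): B2 above G2
  -> R3 @ bar 10 tick 1 v(0, 1): B2 above G2
  -> R2 @ bar 11 tick 0 v(0, 1): B2/G3 m6 -> C3/C4 P8 similar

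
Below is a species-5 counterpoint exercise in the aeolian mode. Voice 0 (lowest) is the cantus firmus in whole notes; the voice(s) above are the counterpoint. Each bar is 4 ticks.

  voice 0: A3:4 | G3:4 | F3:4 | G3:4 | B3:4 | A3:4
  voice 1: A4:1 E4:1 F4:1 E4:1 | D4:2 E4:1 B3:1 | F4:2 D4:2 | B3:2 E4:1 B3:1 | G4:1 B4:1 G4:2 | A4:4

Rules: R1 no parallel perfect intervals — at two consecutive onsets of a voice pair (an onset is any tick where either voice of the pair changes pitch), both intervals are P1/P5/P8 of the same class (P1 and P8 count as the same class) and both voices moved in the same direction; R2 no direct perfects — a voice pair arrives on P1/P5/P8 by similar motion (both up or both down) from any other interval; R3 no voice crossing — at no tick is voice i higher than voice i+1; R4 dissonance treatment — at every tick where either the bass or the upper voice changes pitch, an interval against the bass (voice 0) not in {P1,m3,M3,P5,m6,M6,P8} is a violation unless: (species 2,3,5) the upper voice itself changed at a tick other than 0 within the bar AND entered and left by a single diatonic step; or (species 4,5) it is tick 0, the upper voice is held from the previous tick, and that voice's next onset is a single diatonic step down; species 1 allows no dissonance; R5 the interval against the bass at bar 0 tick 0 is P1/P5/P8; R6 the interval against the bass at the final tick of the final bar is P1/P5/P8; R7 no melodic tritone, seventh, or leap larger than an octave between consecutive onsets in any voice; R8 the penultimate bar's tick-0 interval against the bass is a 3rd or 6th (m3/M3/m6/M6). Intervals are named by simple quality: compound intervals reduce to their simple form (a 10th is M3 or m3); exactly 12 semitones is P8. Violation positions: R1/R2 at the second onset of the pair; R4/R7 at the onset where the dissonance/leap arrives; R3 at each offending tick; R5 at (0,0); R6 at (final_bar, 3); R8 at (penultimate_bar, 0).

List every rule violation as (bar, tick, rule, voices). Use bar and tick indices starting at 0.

bar 0: v0=A3 v1=A4 downbeat P8
bar 1: v0=G3 v1=D4 downbeat P5
bar 2: v0=F3 v1=F4 downbeat P8
bar 3: v0=G3 v1=B3 downbeat M3
bar 4: v0=B3 v1=G4 downbeat m6
bar 5: v0=A3 v1=A4 downbeat P8
  -> R1 @ bar 1 tick 0 v(0, 1): A3/E4 P5 -> G3/D4 P5 similar
  -> R7 @ bar 2 tick 0 v(1,): B3->F4 leap 6st

(1, 0, R1, (0, 1))
(2, 0, R7, (1,))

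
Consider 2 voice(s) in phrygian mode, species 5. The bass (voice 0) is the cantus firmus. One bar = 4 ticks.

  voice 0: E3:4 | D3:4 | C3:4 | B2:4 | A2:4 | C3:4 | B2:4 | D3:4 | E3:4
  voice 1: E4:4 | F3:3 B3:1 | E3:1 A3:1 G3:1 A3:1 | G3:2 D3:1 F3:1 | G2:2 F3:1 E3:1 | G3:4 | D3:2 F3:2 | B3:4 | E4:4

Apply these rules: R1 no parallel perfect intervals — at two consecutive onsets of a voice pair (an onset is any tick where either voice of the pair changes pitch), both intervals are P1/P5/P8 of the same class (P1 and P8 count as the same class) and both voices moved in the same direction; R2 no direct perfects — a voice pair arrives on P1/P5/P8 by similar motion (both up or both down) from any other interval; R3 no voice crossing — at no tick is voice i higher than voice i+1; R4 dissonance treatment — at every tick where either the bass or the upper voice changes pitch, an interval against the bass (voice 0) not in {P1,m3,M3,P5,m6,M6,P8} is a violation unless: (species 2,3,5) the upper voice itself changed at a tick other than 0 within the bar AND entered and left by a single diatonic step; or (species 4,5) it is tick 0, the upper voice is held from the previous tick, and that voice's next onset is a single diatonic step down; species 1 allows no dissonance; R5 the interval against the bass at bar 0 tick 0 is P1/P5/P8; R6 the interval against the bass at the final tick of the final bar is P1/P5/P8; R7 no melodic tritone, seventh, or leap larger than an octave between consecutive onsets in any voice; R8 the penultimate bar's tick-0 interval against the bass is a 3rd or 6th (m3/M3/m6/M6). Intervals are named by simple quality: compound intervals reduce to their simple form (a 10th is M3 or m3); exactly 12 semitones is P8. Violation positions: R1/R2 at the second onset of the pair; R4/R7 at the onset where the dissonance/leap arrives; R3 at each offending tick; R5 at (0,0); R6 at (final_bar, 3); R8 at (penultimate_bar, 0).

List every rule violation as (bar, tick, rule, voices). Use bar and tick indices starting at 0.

bar 0: v0=E3 v1=E4 downbeat P8
bar 1: v0=D3 v1=F3 downbeat m3
bar 2: v0=C3 v1=E3 downbeat M3
bar 3: v0=B2 v1=G3 downbeat m6
bar 4: v0=A2 v1=G2 downbeat M2
bar 5: v0=C3 v1=G3 downbeat P5
bar 6: v0=B2 v1=D3 downbeat m3
bar 7: v0=D3 v1=B3 downbeat M6
bar 8: v0=E3 v1=E4 downbeat P8
  -> R7 @ bar 1 tick 0 v(1,): E4->F3 leap 11st
  -> R7 @ bar 1 tick 3 v(1,): F3->B3 leap 6st
  -> R4 @ bar 3 tick 3 v(0, 1): B2/F3 TT untreated
  -> R3 @ bar 4 tick 0 v(0, 1): A2 above G2
  -> R4 @ bar 4 tick 0 v(0, 1): A2/G2 M2 untreated
  -> R7 @ bar 4 tick 0 v(1,): F3->G2 leap 10st
  -> R3 @ bar 4 tick 1 v(0, 1): A2 above G2
  -> R7 @ bar 4 tick 2 v(1,): G2->F3 leap 10st
  -> R1 @ bar 5 tick 0 v(0, 1): A2/E3 P5 -> C3/G3 P5 similar
  -> R4 @ bar 6 tick 2 v(0, 1): B2/F3 TT untreated
  -> R7 @ bar 7 tick 0 v(1,): F3->B3 leap 6st
  -> R2 @ bar 8 tick 0 v(0, 1): D3/B3 M6 -> E3/E4 P8 similar

(1, 0, R7, (1,))
(1, 3, R7, (1,))
(3, 3, R4, (0, 1))
(4, 0, R3, (0, 1))
(4, 0, R4, (0, 1))
(4, 0, R7, (1,))
(4, 1, R3, (0, 1))
(4, 2, R7, (1,))
(5, 0, R1, (0, 1))
(6, 2, R4, (0, 1))
(7, 0, R7, (1,))
(8, 0, R2, (0, 1))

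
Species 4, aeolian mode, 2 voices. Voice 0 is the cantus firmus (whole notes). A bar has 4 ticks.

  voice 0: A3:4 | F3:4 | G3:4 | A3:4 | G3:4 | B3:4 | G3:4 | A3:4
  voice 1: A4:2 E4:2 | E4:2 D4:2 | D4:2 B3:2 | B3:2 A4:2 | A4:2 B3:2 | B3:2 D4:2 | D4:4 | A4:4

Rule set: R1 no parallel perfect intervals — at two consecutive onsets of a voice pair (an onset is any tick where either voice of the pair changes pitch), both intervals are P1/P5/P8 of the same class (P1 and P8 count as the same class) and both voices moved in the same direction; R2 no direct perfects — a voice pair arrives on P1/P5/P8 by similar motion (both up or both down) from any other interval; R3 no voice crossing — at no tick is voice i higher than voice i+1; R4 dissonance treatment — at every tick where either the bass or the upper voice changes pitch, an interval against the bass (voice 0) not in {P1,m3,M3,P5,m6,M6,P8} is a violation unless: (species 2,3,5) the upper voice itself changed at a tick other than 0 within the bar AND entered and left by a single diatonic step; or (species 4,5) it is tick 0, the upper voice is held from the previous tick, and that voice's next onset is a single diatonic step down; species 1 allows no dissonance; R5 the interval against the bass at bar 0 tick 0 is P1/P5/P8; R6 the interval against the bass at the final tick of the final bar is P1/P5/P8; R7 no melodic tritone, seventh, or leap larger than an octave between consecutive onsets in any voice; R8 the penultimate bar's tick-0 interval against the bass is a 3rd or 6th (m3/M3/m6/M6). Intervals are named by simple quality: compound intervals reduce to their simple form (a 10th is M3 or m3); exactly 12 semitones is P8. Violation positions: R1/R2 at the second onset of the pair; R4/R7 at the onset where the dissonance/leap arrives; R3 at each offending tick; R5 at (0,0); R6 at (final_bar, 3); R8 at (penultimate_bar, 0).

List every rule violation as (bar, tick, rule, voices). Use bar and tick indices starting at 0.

bar 0: v0=A3 v1=A4 downbeat P8
bar 1: v0=F3 v1=E4 downbeat M7
bar 2: v0=G3 v1=D4 downbeat P5
bar 3: v0=A3 v1=B3 downbeat M2
bar 4: v0=G3 v1=A4 downbeat M2
bar 5: v0=B3 v1=B3 downbeat P1
bar 6: v0=G3 v1=D4 downbeat P5
bar 7: v0=A3 v1=A4 downbeat P8
  -> R4 @ bar 3 tick 0 v(0, 1): A3/B3 M2 untreated
  -> R7 @ bar 3 tick 2 v(1,): B3->A4 leap 10st
  -> R4 @ bar 4 tick 0 v(0, 1): G3/A4 M2 untreated
  -> R7 @ bar 4 tick 2 v(1,): A4->B3 leap 10st
  -> R8 @ bar 6 tick 0 v(0, 1): penult P5 not 3rd/6th
  -> R2 @ bar 7 tick 0 v(0, 1): G3/D4 P5 -> A3/A4 P8 similar

(3, 0, R4, (0, 1))
(3, 2, R7, (1,))
(4, 0, R4, (0, 1))
(4, 2, R7, (1,))
(6, 0, R8, (0, 1))
(7, 0, R2, (0, 1))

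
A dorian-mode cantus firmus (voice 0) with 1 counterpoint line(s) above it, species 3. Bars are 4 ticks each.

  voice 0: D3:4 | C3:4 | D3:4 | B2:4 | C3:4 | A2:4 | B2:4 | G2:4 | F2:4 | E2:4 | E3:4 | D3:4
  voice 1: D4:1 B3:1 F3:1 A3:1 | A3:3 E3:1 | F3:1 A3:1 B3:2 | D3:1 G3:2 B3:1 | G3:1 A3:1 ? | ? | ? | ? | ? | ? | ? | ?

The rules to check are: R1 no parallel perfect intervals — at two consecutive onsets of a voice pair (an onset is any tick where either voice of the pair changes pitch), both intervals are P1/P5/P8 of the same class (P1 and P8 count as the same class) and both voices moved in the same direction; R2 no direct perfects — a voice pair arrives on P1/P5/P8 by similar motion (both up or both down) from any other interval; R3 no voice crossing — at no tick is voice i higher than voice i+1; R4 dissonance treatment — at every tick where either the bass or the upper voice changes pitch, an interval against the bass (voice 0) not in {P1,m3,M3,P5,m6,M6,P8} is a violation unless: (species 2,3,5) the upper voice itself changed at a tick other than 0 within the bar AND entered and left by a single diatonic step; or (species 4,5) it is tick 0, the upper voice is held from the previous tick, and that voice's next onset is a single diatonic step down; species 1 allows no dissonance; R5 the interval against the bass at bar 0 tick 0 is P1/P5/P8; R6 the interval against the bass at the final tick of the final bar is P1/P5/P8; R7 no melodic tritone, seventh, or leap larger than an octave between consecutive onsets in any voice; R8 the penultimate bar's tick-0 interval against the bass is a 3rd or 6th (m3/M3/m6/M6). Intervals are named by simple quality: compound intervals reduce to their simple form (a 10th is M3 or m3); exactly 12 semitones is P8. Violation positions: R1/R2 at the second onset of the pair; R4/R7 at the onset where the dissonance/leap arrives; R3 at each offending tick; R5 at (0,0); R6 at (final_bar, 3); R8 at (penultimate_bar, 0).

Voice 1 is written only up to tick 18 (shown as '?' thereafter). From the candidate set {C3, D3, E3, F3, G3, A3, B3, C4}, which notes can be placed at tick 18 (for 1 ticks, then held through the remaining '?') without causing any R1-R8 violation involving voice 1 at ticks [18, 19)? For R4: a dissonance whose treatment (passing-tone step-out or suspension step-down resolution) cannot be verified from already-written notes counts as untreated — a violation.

C3: legal
D3: violates R4
E3: legal
F3: violates R4
G3: legal
A3: legal
B3: violates R4
C4: legal

{A3, C3, C4, E3, G3}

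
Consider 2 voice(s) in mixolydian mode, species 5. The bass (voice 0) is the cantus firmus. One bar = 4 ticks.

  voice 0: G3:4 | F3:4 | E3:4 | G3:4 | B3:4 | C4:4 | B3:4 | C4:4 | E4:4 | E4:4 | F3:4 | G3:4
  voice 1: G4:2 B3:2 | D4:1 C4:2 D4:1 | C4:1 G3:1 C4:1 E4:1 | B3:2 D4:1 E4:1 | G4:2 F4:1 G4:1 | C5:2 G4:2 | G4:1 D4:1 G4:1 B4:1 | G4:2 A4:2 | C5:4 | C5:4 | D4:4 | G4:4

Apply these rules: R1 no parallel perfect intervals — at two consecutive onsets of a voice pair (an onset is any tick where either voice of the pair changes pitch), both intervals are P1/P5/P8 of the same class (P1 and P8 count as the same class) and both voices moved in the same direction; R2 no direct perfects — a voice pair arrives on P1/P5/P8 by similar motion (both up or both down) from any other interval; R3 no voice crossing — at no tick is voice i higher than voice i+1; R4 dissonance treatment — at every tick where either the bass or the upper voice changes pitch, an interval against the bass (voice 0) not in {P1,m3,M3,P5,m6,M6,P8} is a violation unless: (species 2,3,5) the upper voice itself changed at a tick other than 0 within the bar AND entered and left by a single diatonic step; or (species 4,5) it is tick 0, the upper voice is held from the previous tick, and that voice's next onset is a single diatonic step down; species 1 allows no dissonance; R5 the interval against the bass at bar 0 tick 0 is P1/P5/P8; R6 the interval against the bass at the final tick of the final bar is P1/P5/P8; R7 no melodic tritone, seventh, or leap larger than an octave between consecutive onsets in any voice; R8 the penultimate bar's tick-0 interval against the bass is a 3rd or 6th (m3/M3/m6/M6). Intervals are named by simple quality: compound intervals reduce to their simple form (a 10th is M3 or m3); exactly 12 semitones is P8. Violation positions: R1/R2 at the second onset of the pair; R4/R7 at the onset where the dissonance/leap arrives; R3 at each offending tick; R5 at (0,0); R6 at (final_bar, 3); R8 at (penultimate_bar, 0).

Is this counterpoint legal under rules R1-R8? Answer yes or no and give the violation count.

bar 0: v0=G3 v1=G4 (P8)
bar 1: v0=F3 v1=D4 (M6)
bar 2: v0=E3 v1=C4 (m6)
bar 3: v0=G3 v1=B3 (M3)
bar 4: v0=B3 v1=G4 (m6)
bar 5: v0=C4 v1=C5 (P8)
bar 6: v0=B3 v1=G4 (m6)
bar 7: v0=C4 v1=G4 (P5)
bar 8: v0=E4 v1=C5 (m6)
bar 9: v0=E4 v1=C5 (m6)
bar 10: v0=F3 v1=D4 (M6)
bar 11: v0=G3 v1=G4 (P8)
  R2 @ bar5.0: B3/G4 m6 -> C4/C5 P8 similar
  R7 @ bar10.0: E4->F3 leap 11st
  R7 @ bar10.0: C5->D4 leap 10st
  R2 @ bar11.0: F3/D4 M6 -> G3/G4 P8 similar

No (4 violations)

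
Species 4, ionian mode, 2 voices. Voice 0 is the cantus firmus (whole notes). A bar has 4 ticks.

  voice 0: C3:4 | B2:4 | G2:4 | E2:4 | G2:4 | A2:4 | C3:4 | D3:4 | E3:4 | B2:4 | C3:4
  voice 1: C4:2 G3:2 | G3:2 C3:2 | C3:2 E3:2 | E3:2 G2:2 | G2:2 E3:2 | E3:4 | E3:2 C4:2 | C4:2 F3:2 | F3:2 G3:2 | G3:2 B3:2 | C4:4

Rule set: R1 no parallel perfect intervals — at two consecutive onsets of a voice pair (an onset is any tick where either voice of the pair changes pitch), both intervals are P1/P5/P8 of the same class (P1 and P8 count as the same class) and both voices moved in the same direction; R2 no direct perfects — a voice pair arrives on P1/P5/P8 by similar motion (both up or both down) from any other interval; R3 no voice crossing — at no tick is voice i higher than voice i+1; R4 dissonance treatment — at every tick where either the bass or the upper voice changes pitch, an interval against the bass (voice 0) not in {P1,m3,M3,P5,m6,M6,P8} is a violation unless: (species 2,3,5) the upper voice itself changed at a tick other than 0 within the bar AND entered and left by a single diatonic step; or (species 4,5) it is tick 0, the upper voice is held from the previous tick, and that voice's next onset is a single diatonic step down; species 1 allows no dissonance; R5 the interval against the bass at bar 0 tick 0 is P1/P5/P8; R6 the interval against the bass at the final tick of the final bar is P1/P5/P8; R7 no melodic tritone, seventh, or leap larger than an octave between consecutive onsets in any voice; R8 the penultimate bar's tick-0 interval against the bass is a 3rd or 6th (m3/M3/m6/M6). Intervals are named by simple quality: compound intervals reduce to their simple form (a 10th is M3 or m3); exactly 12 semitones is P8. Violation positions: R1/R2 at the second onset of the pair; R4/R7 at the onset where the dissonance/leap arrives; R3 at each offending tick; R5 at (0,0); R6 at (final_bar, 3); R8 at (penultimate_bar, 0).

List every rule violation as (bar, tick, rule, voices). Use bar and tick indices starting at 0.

(1, 2, R4, (0, 1))
(2, 0, R4, (0, 1))
(7, 0, R4, (0, 1))
(8, 0, R4, (0, 1))
(10, 0, R1, (0, 1))

bar 0: v0=C3 v1=C4 downbeat P8
bar 1: v0=B2 v1=G3 downbeat m6
bar 2: v0=G2 v1=C3 downbeat P4
bar 3: v0=E2 v1=E3 downbeat P8
bar 4: v0=G2 v1=G2 downbeat P1
bar 5: v0=A2 v1=E3 downbeat P5
bar 6: v0=C3 v1=E3 downbeat M3
bar 7: v0=D3 v1=C4 downbeat m7
bar 8: v0=E3 v1=F3 downbeat m2
bar 9: v0=B2 v1=G3 downbeat m6
bar 10: v0=C3 v1=C4 downbeat P8
  -> R4 @ bar 1 tick 2 v(0, 1): B2/C3 m2 untreated
  -> R4 @ bar 2 tick 0 v(0, 1): G2/C3 P4 untreated
  -> R4 @ bar 7 tick 0 v(0, 1): D3/C4 m7 untreated
  -> R4 @ bar 8 tick 0 v(0, 1): E3/F3 m2 untreated
  -> R1 @ bar 10 tick 0 v(0, 1): B2/B3 P8 -> C3/C4 P8 similar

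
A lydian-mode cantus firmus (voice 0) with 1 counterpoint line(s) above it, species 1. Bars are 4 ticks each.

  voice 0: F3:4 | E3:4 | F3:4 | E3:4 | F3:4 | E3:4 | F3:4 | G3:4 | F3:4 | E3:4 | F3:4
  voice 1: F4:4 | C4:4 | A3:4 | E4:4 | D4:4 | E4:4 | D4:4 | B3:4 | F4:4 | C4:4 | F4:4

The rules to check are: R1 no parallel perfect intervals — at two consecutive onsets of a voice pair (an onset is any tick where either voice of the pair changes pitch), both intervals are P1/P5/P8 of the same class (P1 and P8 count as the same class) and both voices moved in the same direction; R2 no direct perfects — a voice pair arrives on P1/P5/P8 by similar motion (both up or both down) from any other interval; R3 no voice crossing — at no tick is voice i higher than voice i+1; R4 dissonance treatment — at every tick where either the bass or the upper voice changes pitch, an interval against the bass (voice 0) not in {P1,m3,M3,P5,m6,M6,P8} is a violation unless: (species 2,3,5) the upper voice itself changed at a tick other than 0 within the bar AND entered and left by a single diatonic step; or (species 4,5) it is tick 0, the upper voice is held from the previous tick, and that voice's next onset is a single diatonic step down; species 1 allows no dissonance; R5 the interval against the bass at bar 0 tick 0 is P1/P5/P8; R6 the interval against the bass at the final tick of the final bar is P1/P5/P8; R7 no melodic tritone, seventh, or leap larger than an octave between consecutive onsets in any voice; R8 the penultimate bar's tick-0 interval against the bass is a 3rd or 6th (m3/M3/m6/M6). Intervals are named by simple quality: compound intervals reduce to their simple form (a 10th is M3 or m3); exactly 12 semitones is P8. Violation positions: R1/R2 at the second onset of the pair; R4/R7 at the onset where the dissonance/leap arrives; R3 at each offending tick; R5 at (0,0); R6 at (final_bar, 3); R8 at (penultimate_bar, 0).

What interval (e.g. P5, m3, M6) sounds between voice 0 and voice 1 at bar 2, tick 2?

M3

voice 0=F3 voice 1=A3 -> M3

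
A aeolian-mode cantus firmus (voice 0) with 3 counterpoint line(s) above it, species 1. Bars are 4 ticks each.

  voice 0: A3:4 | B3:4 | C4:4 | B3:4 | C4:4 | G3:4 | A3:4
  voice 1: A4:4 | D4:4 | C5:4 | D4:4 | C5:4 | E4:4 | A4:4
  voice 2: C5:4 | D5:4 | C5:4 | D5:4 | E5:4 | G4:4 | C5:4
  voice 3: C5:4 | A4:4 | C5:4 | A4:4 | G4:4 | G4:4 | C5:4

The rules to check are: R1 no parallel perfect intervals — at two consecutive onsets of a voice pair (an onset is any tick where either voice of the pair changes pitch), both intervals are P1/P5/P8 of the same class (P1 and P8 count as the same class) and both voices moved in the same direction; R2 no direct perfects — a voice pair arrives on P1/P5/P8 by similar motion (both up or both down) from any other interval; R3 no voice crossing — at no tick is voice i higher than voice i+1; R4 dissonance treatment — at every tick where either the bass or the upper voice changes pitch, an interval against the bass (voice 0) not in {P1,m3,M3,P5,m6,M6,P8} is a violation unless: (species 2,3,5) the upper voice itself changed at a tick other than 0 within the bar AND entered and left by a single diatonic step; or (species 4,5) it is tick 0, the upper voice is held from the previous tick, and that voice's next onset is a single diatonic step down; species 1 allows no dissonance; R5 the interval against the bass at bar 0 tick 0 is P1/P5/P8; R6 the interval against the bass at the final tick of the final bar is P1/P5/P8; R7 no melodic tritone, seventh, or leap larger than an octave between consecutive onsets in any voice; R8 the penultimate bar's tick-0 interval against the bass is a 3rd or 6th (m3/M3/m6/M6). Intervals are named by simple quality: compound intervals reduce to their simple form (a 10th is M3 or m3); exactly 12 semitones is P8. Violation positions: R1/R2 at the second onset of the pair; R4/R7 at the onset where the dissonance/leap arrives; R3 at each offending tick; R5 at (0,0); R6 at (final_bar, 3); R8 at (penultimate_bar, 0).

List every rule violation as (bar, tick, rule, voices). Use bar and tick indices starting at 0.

(0, 0, R5, (0, 2))
(0, 0, R5, (0, 3))
(1, 0, R2, (1, 3))
(1, 0, R3, (2, 3))
(1, 0, R4, (0, 3))
(1, 1, R3, (2, 3))
(1, 2, R3, (2, 3))
(1, 3, R3, (2, 3))
(2, 0, R2, (0, 1))
(2, 0, R2, (0, 3))
(2, 0, R2, (1, 3))
(2, 0, R7, (1,))
(3, 0, R2, (1, 3))
(3, 0, R3, (2, 3))
(3, 0, R4, (0, 3))
(3, 0, R7, (1,))
(3, 1, R3, (2, 3))
(3, 2, R3, (2, 3))
(3, 3, R3, (2, 3))
(4, 0, R2, (0, 1))
(4, 0, R3, (2, 3))
(4, 0, R7, (1,))
(4, 1, R3, (2, 3))
(4, 2, R3, (2, 3))
(4, 3, R3, (2, 3))
(5, 0, R2, (0, 2))
(5, 0, R8, (0, 2))
(5, 0, R8, (0, 3))
(6, 0, R1, (2, 3))
(6, 0, R2, (0, 1))
(6, 3, R6, (0, 2))
(6, 3, R6, (0, 3))

bar 0: v0=A3 v1=A4 v2=C5 v3=C5 downbeat m3
bar 1: v0=B3 v1=D4 v2=D5 v3=A4 downbeat m7
bar 2: v0=C4 v1=C5 v2=C5 v3=C5 downbeat P8
bar 3: v0=B3 v1=D4 v2=D5 v3=A4 downbeat m7
bar 4: v0=C4 v1=C5 v2=E5 v3=G4 downbeat P5
bar 5: v0=G3 v1=E4 v2=G4 v3=G4 downbeat P8
bar 6: v0=A3 v1=A4 v2=C5 v3=C5 downbeat m3
  -> R5 @ bar 0 tick 0 v(0, 2): opens on m3
  -> R5 @ bar 0 tick 0 v(0, 3): opens on m3
  -> R2 @ bar 1 tick 0 v(1, 3): A4/C5 m3 -> D4/A4 P5 similar
  -> R3 @ bar 1 tick 0 v(2, 3): D5 above A4
  -> R4 @ bar 1 tick 0 v(0, 3): B3/A4 m7 untreated
  -> R3 @ bar 1 tick 1 v(2, 3): D5 above A4
  -> R3 @ bar 1 tick 2 v(2, 3): D5 above A4
  -> R3 @ bar 1 tick 3 v(2, 3): D5 above A4
  -> R2 @ bar 2 tick 0 v(0, 1): B3/D4 m3 -> C4/C5 P8 similar
  -> R2 @ bar 2 tick 0 v(0, 3): B3/A4 m7 -> C4/C5 P8 similar
  -> R2 @ bar 2 tick 0 v(1, 3): D4/A4 P5 -> C5/C5 P1 similar
  -> R7 @ bar 2 tick 0 v(1,): D4->C5 leap 10st
  -> R2 @ bar 3 tick 0 v(1, 3): C5/C5 P1 -> D4/A4 P5 similar
  -> R3 @ bar 3 tick 0 v(2, 3): D5 above A4
  -> R4 @ bar 3 tick 0 v(0, 3): B3/A4 m7 untreated
  -> R7 @ bar 3 tick 0 v(1,): C5->D4 leap 10st
  -> R3 @ bar 3 tick 1 v(2, 3): D5 above A4
  -> R3 @ bar 3 tick 2 v(2, 3): D5 above A4
  -> R3 @ bar 3 tick 3 v(2, 3): D5 above A4
  -> R2 @ bar 4 tick 0 v(0, 1): B3/D4 m3 -> C4/C5 P8 similar
  -> R3 @ bar 4 tick 0 v(2, 3): E5 above G4
  -> R7 @ bar 4 tick 0 v(1,): D4->C5 leap 10st
  -> R3 @ bar 4 tick 1 v(2, 3): E5 above G4
  -> R3 @ bar 4 tick 2 v(2, 3): E5 above G4
  -> R3 @ bar 4 tick 3 v(2, 3): E5 above G4
  -> R2 @ bar 5 tick 0 v(0, 2): C4/E5 M3 -> G3/G4 P8 similar
  -> R8 @ bar 5 tick 0 v(0, 2): penult P8 not 3rd/6th
  -> R8 @ bar 5 tick 0 v(0, 3): penult P8 not 3rd/6th
  -> R1 @ bar 6 tick 0 v(2, 3): G4/G4 P1 -> C5/C5 P1 similar
  -> R2 @ bar 6 tick 0 v(0, 1): G3/E4 M6 -> A3/A4 P8 similar
  -> R6 @ bar 6 tick 3 v(0, 2): closes on m3
  -> R6 @ bar 6 tick 3 v(0, 3): closes on m3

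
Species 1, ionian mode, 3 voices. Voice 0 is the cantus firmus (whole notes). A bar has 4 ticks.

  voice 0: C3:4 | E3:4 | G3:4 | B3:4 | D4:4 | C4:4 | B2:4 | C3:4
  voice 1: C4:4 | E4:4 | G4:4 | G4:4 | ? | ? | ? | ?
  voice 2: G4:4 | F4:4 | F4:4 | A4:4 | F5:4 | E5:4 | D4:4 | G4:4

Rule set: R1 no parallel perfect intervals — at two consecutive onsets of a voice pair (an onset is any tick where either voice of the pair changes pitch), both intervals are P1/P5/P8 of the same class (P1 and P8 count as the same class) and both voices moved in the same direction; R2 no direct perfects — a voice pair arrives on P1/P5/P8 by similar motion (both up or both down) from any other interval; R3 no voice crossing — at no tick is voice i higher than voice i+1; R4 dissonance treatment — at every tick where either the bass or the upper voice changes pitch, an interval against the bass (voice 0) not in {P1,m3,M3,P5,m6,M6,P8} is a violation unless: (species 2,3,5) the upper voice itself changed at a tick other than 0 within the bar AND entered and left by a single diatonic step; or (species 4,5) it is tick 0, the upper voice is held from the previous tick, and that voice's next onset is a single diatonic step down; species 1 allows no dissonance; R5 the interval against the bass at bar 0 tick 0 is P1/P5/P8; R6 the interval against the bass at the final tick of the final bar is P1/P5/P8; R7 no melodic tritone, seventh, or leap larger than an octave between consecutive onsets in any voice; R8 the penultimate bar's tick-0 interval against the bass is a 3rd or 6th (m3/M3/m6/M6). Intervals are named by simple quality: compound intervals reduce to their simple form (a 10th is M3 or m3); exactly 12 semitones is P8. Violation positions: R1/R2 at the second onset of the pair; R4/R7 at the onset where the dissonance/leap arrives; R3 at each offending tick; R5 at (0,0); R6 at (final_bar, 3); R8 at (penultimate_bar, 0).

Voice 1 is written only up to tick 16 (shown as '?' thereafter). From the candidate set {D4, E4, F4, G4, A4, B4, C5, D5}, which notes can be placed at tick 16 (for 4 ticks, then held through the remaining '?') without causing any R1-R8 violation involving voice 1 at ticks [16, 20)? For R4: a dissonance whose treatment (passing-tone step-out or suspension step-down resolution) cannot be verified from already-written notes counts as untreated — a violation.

{B4, D4, F4}

D4: legal
E4: violates R4
F4: legal
G4: violates R4
A4: violates R2
B4: legal
C5: violates R4
D5: violates R2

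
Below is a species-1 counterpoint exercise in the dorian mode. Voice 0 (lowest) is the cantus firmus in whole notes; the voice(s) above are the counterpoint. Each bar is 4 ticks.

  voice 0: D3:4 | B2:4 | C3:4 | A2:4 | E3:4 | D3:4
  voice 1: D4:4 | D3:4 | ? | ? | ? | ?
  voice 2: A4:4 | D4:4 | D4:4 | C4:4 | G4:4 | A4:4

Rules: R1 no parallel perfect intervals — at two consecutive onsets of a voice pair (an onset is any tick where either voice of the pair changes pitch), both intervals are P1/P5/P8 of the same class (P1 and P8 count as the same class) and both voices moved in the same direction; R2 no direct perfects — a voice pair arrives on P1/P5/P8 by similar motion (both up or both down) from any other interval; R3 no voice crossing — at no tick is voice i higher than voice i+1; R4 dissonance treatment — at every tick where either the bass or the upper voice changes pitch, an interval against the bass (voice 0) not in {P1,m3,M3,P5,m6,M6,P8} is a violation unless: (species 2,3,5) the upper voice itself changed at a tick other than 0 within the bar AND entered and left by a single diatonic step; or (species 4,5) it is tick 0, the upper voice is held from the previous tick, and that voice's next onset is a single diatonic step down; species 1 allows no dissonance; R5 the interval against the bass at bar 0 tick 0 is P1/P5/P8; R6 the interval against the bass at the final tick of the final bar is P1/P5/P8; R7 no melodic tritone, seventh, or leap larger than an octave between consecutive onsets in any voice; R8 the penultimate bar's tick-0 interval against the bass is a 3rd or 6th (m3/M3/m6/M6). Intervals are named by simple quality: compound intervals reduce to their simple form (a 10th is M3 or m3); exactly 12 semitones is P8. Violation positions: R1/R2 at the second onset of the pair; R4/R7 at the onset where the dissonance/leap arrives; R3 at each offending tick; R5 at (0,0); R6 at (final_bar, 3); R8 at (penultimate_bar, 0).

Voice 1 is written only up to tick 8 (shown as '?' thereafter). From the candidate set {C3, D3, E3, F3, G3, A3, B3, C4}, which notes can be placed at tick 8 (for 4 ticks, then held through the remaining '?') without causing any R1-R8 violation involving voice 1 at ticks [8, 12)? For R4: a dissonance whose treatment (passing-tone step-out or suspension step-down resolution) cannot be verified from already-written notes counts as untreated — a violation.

{A3, C3, E3}

C3: legal
D3: violates R4
E3: legal
F3: violates R4
G3: violates R2
A3: legal
B3: violates R4
C4: violates R2,R7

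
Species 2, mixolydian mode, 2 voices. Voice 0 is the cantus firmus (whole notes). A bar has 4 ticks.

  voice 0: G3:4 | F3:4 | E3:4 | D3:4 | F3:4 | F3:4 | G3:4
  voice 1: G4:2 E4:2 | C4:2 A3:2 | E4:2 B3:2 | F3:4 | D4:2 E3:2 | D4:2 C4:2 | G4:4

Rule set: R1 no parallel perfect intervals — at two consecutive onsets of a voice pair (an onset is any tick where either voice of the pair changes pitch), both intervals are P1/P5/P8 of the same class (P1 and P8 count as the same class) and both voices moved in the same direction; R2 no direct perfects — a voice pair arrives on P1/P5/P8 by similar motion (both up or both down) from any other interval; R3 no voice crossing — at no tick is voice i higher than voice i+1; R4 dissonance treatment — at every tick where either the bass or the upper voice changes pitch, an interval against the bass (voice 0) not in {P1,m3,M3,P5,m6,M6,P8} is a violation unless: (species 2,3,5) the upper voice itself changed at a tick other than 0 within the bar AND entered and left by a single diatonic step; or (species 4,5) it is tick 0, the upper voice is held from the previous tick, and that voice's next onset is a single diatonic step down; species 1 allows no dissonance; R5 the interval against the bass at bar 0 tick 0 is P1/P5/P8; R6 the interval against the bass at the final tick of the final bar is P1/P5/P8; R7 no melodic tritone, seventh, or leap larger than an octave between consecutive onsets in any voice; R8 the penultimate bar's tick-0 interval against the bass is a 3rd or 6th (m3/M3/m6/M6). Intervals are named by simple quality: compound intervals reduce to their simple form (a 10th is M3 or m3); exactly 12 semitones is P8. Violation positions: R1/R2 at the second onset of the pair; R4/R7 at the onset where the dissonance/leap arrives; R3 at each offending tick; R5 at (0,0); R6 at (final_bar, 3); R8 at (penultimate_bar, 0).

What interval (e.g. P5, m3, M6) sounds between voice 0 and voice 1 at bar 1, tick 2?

voice 0=F3 voice 1=A3 -> M3

M3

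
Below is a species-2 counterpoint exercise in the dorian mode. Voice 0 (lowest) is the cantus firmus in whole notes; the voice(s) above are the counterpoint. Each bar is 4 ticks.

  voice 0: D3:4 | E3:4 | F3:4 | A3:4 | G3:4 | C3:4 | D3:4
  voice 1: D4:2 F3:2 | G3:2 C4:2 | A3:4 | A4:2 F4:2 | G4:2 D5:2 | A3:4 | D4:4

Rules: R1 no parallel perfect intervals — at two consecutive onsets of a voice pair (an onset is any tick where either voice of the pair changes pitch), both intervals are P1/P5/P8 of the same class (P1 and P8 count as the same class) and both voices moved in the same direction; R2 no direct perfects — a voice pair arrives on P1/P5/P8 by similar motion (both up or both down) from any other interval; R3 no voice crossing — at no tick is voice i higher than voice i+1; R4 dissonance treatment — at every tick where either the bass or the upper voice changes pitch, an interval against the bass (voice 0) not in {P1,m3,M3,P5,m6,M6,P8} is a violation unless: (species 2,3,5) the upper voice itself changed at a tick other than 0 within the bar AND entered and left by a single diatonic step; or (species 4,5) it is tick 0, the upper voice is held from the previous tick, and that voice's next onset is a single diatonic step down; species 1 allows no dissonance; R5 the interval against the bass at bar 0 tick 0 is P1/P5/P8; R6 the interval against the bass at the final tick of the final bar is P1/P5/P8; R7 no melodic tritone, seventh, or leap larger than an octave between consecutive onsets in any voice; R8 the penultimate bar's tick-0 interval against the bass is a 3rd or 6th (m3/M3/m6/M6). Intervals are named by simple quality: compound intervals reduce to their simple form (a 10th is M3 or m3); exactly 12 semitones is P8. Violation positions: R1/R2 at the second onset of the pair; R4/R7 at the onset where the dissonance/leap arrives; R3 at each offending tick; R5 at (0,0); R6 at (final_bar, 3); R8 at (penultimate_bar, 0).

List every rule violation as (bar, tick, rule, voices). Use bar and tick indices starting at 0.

bar 0: v0=D3 v1=D4 downbeat P8
bar 1: v0=E3 v1=G3 downbeat m3
bar 2: v0=F3 v1=A3 downbeat M3
bar 3: v0=A3 v1=A4 downbeat P8
bar 4: v0=G3 v1=G4 downbeat P8
bar 5: v0=C3 v1=A3 downbeat M6
bar 6: v0=D3 v1=D4 downbeat P8
  -> R2 @ bar 3 tick 0 v(0, 1): F3/A3 M3 -> A3/A4 P8 similar
  -> R7 @ bar 5 tick 0 v(1,): D5->A3 leap 17st
  -> R2 @ bar 6 tick 0 v(0, 1): C3/A3 M6 -> D3/D4 P8 similar

(3, 0, R2, (0, 1))
(5, 0, R7, (1,))
(6, 0, R2, (0, 1))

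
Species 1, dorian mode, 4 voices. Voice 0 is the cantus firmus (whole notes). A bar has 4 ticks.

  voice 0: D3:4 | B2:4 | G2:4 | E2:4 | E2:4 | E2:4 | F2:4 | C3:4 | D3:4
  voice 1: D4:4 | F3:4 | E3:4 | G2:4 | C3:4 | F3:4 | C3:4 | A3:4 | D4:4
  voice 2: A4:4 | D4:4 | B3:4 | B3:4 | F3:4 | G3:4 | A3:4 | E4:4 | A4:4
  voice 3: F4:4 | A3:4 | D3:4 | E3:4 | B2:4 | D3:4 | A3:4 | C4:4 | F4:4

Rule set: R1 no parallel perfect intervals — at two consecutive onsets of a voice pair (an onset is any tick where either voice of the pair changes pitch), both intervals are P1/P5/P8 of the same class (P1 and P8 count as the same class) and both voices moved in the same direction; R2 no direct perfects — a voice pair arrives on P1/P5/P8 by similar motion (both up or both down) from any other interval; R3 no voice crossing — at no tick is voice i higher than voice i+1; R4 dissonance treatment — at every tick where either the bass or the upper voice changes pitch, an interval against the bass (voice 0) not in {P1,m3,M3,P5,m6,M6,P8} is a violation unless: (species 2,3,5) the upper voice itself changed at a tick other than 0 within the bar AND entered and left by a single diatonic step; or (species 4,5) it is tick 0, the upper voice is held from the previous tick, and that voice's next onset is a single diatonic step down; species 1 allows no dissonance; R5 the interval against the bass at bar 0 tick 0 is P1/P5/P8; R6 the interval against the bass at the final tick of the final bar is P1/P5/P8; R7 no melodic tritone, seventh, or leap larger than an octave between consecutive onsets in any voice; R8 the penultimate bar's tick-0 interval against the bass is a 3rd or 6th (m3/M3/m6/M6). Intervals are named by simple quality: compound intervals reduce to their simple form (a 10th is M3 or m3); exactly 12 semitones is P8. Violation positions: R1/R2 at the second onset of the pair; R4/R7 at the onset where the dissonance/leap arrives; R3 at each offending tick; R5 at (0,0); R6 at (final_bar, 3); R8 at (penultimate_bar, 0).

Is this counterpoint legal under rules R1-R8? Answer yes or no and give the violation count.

No (49 violations)

bar 0: v0=D3 v1=D4 v2=A4 v3=F4 (m3)
bar 1: v0=B2 v1=F3 v2=D4 v3=A3 (m7)
bar 2: v0=G2 v1=E3 v2=B3 v3=D3 (P5)
bar 3: v0=E2 v1=G2 v2=B3 v3=E3 (P8)
bar 4: v0=E2 v1=C3 v2=F3 v3=B2 (P5)
bar 5: v0=E2 v1=F3 v2=G3 v3=D3 (m7)
bar 6: v0=F2 v1=C3 v2=A3 v3=A3 (M3)
bar 7: v0=C3 v1=A3 v2=E4 v3=C4 (P8)
bar 8: v0=D3 v1=D4 v2=A4 v3=F4 (m3)
  R3 @ bar0.0: A4 above F4
  R5 @ bar0.0: opens on m3
  R3 @ bar0.1: A4 above F4
  R3 @ bar0.2: A4 above F4
  R3 @ bar0.3: A4 above F4
  R3 @ bar1.0: D4 above A3
  R4 @ bar1.0: B2/F3 TT untreated
  R4 @ bar1.0: B2/A3 m7 untreated
  R3 @ bar1.1: D4 above A3
  R3 @ bar1.2: D4 above A3
  R3 @ bar1.3: D4 above A3
  R2 @ bar2.0: B2/A3 m7 -> G2/D3 P5 similar
  R2 @ bar2.0: F3/D4 M6 -> E3/B3 P5 similar
  R3 @ bar2.0: B3 above D3
  R3 @ bar2.1: B3 above D3
  R3 @ bar2.2: B3 above D3
  R3 @ bar2.3: B3 above D3
  R3 @ bar3.0: B3 above E3
  R3 @ bar3.1: B3 above E3
  R3 @ bar3.2: B3 above E3
  R3 @ bar3.3: B3 above E3
  R3 @ bar4.0: F3 above B2
  R4 @ bar4.0: E2/F3 m2 untreated
  R7 @ bar4.0: B3->F3 leap 6st
  R3 @ bar4.1: F3 above B2
  R3 @ bar4.2: F3 above B2
  R3 @ bar4.3: F3 above B2
  R3 @ bar5.0: G3 above D3
  R4 @ bar5.0: E2/F3 m2 untreated
  R4 @ bar5.0: E2/D3 m7 untreated
  R3 @ bar5.1: G3 above D3
  R3 @ bar5.2: G3 above D3
  R3 @ bar5.3: G3 above D3
  R2 @ bar6.0: G3/D3 P4 -> A3/A3 P1 similar
  R2 @ bar7.0: F2/A3 M3 -> C3/C4 P8 similar
  R2 @ bar7.0: C3/A3 M6 -> A3/E4 P5 similar
  R3 @ bar7.0: E4 above C4
  R8 @ bar7.0: penult P8 not 3rd/6th
  R3 @ bar7.1: E4 above C4
  R3 @ bar7.2: E4 above C4
  R3 @ bar7.3: E4 above C4
  R1 @ bar8.0: A3/E4 P5 -> D4/A4 P5 similar
  R2 @ bar8.0: C3/A3 M6 -> D3/D4 P8 similar
  R2 @ bar8.0: C3/E4 M3 -> D3/A4 P5 similar
  R3 @ bar8.0: A4 above F4
  R3 @ bar8.1: A4 above F4
  R3 @ bar8.2: A4 above F4
  R3 @ bar8.3: A4 above F4
  R6 @ bar8.3: closes on m3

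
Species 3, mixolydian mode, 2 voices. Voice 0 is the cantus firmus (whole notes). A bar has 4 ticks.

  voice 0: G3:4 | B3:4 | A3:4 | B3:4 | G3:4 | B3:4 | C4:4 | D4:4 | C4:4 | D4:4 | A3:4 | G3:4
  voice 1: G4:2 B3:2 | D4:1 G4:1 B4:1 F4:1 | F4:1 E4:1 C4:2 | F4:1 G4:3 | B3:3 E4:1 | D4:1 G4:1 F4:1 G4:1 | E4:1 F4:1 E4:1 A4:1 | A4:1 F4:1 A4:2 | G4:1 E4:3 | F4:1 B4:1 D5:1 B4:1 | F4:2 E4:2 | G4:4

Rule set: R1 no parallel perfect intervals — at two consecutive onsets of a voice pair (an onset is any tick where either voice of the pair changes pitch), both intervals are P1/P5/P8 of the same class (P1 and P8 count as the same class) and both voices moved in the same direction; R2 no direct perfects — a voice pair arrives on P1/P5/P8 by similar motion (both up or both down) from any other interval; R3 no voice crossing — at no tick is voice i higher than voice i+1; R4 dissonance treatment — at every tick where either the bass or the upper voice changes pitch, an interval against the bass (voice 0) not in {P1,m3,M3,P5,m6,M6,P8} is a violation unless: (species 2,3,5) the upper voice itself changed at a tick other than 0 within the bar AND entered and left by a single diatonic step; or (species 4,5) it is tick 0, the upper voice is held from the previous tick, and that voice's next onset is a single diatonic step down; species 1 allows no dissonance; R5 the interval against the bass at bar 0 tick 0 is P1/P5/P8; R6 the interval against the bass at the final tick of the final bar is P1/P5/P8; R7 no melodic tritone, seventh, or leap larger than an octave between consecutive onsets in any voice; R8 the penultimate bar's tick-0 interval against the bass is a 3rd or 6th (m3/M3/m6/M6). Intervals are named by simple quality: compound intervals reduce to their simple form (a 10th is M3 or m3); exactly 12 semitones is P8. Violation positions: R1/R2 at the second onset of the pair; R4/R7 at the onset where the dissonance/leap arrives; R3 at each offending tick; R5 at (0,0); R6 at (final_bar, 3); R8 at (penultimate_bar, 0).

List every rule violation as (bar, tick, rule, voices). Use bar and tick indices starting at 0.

(1, 3, R4, (0, 1))
(1, 3, R7, (1,))
(3, 0, R4, (0, 1))
(8, 0, R1, (0, 1))
(9, 1, R7, (1,))
(10, 0, R7, (1,))

bar 0: v0=G3 v1=G4 downbeat P8
bar 1: v0=B3 v1=D4 downbeat m3
bar 2: v0=A3 v1=F4 downbeat m6
bar 3: v0=B3 v1=F4 downbeat TT
bar 4: v0=G3 v1=B3 downbeat M3
bar 5: v0=B3 v1=D4 downbeat m3
bar 6: v0=C4 v1=E4 downbeat M3
bar 7: v0=D4 v1=A4 downbeat P5
bar 8: v0=C4 v1=G4 downbeat P5
bar 9: v0=D4 v1=F4 downbeat m3
bar 10: v0=A3 v1=F4 downbeat m6
bar 11: v0=G3 v1=G4 downbeat P8
  -> R4 @ bar 1 tick 3 v(0, 1): B3/F4 TT untreated
  -> R7 @ bar 1 tick 3 v(1,): B4->F4 leap 6st
  -> R4 @ bar 3 tick 0 v(0, 1): B3/F4 TT untreated
  -> R1 @ bar 8 tick 0 v(0, 1): D4/A4 P5 -> C4/G4 P5 similar
  -> R7 @ bar 9 tick 1 v(1,): F4->B4 leap 6st
  -> R7 @ bar 10 tick 0 v(1,): B4->F4 leap 6st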